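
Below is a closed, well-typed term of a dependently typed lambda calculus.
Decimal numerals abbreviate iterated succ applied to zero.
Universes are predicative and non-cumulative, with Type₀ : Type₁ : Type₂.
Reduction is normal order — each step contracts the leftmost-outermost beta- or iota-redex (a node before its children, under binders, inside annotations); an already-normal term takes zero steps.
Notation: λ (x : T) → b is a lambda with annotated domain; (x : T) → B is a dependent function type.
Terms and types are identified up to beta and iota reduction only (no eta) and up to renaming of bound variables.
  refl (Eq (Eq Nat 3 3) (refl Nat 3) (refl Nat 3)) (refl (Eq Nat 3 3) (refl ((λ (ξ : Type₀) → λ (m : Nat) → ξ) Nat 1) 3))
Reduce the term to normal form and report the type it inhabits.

reduced normal form:
  refl (Eq (Eq Nat 3 3) (refl Nat 3) (refl Nat 3)) (refl (Eq Nat 3 3) (refl Nat 3))
type:
  Eq (Eq (Eq Nat 3 3) (refl Nat 3) (refl Nat 3)) (refl (Eq Nat 3 3) (refl Nat 3)) (refl (Eq Nat 3 3) (refl Nat 3))
observation: the first redex contracted is a beta-redex; the normal form is reached in 2 normal-order steps.


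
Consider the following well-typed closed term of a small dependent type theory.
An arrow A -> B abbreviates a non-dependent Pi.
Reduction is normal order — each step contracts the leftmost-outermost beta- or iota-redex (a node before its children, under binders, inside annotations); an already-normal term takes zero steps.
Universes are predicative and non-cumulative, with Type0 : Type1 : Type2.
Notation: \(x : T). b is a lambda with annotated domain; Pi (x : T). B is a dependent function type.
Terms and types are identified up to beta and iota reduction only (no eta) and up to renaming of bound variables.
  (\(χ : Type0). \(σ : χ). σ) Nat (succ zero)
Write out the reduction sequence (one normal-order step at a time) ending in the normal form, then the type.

reduction (normal order):
  (\(χ : Type0). \(σ : χ). σ) Nat (succ zero)
  ~> (\(χ : Nat). χ) (succ zero)
  ~> succ zero
inferred type:
  Nat


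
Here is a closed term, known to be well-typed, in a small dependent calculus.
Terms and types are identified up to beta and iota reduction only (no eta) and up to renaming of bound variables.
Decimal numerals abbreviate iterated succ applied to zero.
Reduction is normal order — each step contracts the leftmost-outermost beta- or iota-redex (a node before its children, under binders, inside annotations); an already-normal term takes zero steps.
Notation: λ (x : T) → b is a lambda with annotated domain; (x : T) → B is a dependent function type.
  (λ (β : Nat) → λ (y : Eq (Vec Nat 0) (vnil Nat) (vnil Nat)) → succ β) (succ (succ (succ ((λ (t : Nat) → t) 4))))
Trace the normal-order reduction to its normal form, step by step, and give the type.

normal-order reduction sequence:
  (λ (β : Nat) → λ (y : Eq (Vec Nat 0) (vnil Nat) (vnil Nat)) → succ β) (succ (succ (succ ((λ (t : Nat) → t) 4))))
  ~> λ (β : Eq (Vec Nat 0) (vnil Nat) (vnil Nat)) → succ (succ (succ (succ ((λ (y : Nat) → y) 4))))
  ~> λ (β : Eq (Vec Nat 0) (vnil Nat) (vnil Nat)) → 8
the term's type:
  (β : Eq (Vec Nat 0) (vnil Nat) (vnil Nat)) → Nat


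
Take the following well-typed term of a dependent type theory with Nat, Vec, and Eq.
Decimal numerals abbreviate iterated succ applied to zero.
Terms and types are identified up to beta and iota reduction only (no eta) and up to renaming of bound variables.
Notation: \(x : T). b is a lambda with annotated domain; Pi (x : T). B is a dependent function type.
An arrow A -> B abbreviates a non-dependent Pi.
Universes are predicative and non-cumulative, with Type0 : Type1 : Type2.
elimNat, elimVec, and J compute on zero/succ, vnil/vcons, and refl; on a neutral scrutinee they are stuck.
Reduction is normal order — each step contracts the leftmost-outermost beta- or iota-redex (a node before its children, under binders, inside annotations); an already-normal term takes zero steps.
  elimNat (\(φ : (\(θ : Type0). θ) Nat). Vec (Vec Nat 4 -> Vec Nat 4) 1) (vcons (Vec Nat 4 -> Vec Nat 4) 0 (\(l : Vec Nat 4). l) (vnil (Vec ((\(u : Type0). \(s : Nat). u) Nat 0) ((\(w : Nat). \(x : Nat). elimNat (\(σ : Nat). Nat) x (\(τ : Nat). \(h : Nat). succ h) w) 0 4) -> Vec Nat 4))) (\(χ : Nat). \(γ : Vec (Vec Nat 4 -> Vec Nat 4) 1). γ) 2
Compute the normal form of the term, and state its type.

normal form:
  vcons (Vec Nat 4 -> Vec Nat 4) 0 (\(φ : Vec Nat 4). φ) (vnil (Vec Nat 4 -> Vec Nat 4))
the term's type:
  Vec (Vec Nat 4 -> Vec Nat 4) 1


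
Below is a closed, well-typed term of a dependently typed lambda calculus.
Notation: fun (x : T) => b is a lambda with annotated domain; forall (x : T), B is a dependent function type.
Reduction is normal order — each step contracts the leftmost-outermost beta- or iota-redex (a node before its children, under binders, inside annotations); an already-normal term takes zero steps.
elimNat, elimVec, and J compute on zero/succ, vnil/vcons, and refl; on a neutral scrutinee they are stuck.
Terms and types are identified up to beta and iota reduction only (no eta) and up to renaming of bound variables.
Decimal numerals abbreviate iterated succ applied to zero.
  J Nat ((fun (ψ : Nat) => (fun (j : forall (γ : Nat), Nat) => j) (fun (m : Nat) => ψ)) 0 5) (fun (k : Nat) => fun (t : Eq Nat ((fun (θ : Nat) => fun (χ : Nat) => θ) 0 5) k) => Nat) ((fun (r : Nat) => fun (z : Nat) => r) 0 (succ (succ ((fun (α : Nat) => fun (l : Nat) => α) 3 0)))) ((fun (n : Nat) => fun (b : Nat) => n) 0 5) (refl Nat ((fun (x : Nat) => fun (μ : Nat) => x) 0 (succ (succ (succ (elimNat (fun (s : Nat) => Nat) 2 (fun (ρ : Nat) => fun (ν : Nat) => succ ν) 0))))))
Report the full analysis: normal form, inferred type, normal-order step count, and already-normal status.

resulting normal form:
  0
type:
  Nat
reduction steps (normal order): 3
started in normal form: no
first redex: a J iota-redex


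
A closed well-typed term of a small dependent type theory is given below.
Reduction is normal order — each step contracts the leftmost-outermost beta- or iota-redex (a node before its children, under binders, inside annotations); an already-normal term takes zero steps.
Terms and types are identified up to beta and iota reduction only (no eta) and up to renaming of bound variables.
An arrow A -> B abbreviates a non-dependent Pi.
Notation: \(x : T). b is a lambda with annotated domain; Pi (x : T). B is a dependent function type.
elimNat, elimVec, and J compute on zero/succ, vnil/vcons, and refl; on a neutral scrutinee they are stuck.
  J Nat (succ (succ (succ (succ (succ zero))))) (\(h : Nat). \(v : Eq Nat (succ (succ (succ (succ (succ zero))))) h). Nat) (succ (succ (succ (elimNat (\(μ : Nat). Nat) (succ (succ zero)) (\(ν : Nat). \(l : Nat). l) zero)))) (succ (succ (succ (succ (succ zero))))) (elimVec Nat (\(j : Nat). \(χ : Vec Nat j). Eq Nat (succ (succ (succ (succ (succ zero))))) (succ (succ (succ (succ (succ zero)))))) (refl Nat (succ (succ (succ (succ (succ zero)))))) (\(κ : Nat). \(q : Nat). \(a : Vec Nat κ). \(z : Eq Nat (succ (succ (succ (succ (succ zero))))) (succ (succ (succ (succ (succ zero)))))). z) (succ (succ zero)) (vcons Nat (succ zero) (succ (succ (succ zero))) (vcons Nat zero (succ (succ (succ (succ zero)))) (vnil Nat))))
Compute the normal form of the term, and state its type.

normal form:
  succ (succ (succ (succ (succ zero))))
the term's type:
  Nat


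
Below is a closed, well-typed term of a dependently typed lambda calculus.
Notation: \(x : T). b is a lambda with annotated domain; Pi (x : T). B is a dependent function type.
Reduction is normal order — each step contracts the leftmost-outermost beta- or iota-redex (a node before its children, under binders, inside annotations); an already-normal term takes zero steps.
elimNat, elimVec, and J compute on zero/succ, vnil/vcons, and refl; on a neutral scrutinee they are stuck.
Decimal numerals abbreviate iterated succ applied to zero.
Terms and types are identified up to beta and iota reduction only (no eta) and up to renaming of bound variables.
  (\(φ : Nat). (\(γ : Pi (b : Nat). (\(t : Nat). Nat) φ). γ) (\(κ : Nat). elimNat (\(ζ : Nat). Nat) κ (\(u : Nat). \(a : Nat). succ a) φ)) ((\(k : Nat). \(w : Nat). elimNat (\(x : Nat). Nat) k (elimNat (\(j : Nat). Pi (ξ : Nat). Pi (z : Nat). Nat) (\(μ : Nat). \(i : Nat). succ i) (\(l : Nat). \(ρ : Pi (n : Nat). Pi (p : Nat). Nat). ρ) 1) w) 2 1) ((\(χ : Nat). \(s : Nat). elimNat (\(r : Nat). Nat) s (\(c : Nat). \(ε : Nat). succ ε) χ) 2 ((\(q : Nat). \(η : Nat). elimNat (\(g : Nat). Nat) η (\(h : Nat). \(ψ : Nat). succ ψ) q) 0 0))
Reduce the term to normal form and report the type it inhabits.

resulting normal form:
  5
type:
  Nat
observation: contracting a beta-redex first, the term normalizes in 35 steps.


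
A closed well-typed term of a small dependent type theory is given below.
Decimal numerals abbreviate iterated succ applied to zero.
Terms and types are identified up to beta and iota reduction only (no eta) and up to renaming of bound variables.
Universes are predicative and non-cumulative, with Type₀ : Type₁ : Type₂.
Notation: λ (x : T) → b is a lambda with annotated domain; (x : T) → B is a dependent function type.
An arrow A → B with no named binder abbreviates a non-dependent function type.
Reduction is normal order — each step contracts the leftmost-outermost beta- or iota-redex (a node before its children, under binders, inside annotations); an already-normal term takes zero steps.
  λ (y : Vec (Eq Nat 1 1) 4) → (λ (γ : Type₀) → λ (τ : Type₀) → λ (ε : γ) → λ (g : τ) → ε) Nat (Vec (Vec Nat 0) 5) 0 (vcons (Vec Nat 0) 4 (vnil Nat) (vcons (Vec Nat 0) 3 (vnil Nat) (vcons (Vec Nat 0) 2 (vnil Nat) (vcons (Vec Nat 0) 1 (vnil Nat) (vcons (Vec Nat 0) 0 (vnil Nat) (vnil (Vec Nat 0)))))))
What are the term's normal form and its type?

normal form:
  λ (y : Vec (Eq Nat 1 1) 4) → 0
type:
  Vec (Eq Nat 1 1) 4 → Nat


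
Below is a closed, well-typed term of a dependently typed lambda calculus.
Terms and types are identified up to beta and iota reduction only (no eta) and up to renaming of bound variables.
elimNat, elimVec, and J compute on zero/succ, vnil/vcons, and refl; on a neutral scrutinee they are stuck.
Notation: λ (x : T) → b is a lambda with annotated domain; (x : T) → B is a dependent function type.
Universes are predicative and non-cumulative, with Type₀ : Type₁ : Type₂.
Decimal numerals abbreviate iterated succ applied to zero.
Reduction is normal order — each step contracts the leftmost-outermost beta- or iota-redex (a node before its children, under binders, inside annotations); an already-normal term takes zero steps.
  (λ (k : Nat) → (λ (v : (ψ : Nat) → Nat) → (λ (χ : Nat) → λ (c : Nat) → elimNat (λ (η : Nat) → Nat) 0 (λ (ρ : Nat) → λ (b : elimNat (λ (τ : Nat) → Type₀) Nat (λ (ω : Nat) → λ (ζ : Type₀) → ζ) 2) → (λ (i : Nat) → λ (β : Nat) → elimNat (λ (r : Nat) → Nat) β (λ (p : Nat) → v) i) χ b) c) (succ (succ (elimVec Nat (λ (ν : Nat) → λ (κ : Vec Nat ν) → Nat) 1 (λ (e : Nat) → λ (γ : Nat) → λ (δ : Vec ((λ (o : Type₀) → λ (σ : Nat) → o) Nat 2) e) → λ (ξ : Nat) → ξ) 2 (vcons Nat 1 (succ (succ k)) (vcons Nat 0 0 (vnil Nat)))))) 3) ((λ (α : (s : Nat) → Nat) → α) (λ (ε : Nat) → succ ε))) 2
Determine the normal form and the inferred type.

normal form:
  9
the term's type:
  Nat
observation: 92 normal-order steps separate the term from its normal form.


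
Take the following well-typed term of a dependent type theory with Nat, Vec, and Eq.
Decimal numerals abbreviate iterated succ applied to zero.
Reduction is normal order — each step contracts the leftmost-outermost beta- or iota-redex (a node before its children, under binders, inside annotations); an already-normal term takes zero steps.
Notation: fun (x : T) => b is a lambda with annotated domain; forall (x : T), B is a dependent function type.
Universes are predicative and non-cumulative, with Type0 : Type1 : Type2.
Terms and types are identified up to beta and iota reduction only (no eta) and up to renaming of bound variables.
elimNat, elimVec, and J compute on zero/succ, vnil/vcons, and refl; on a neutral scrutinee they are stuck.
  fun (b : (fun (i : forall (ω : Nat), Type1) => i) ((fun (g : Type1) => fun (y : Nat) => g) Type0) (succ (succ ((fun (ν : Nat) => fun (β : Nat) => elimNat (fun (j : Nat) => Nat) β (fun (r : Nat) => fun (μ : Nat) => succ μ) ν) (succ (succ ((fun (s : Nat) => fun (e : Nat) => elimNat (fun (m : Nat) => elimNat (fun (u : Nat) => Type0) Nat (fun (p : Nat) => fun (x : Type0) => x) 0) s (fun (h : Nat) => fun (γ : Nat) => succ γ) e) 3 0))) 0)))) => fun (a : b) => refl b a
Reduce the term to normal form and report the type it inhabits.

normal form:
  fun (b : Type0) => fun (i : b) => refl b i
inferred type:
  forall (b : Type0), forall (i : b), Eq b i i
observation: 3 normal-order steps normalize the term, beginning with a beta-redex.


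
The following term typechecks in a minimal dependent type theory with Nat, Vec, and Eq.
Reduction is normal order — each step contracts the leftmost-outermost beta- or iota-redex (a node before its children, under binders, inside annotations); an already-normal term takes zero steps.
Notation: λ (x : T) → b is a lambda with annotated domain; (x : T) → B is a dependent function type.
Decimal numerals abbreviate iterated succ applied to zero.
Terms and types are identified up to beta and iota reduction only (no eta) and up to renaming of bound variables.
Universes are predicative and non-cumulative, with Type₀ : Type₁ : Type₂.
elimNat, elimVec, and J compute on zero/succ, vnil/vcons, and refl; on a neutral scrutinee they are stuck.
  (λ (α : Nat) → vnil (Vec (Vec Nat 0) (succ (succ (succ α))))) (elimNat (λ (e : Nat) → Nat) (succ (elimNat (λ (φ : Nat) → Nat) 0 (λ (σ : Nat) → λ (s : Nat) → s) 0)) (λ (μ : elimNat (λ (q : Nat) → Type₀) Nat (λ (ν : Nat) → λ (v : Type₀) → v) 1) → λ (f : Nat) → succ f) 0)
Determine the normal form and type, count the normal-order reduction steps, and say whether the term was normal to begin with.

reduced normal form:
  vnil (Vec (Vec Nat 0) 4)
type:
  Vec (Vec (Vec Nat 0) 4) 0
reduction steps (normal order): 3
term was already normal: no
first contracted redex: a beta-redex


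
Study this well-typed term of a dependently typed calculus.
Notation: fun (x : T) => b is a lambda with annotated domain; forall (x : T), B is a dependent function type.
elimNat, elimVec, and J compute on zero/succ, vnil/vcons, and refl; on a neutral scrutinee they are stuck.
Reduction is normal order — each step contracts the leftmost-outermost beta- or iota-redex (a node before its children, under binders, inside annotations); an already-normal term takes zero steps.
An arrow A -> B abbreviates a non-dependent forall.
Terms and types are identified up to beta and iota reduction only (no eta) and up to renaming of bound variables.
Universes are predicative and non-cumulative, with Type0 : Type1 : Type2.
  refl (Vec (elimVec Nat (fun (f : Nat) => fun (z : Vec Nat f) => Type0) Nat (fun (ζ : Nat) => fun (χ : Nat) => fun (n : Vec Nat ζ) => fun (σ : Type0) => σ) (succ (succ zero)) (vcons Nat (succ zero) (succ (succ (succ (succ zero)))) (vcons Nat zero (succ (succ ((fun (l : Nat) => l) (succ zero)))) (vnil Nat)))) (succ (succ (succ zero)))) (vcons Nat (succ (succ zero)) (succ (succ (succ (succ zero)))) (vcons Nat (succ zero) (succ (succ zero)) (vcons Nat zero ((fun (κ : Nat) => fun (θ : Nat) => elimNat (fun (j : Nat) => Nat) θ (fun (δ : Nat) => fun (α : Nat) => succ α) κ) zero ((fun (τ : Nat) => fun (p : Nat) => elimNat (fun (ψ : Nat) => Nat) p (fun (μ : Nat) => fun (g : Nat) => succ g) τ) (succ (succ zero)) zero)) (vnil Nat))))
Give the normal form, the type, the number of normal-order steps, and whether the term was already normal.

resulting normal form:
  refl (Vec Nat (succ (succ (succ zero)))) (vcons Nat (succ (succ zero)) (succ (succ (succ (succ zero)))) (vcons Nat (succ zero) (succ (succ zero)) (vcons Nat zero (succ (succ zero)) (vnil Nat))))
the term's type:
  Eq (Vec Nat (succ (succ (succ zero)))) (vcons Nat (succ (succ zero)) (succ (succ (succ (succ zero)))) (vcons Nat (succ zero) (succ (succ zero)) (vcons Nat zero (succ (succ zero)) (vnil Nat)))) (vcons Nat (succ (succ zero)) (succ (succ (succ (succ zero)))) (vcons Nat (succ zero) (succ (succ zero)) (vcons Nat zero (succ (succ zero)) (vnil Nat))))
normal-order step count: 23
term was already normal: no
first contracted redex: an elimVec iota-redex


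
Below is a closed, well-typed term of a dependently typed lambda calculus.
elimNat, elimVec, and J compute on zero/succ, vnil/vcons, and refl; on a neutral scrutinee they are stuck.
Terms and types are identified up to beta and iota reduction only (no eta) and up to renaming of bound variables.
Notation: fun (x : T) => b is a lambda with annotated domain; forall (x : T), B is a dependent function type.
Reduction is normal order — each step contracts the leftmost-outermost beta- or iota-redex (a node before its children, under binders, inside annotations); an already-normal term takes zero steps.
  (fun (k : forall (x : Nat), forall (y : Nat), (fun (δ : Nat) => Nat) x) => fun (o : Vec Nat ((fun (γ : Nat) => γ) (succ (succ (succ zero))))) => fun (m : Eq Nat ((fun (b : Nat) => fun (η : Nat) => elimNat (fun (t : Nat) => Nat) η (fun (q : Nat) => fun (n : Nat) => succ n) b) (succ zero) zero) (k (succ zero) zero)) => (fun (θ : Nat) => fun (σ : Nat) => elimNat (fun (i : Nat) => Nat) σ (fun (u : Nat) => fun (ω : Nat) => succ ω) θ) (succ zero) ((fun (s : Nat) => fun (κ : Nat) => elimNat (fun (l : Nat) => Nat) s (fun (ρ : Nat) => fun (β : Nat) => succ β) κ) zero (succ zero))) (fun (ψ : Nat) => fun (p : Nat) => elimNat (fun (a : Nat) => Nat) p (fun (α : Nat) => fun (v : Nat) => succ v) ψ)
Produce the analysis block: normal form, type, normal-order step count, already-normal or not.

normal form:
  fun (k : Vec Nat (succ (succ (succ zero)))) => fun (x : Eq Nat (succ zero) (succ zero)) => succ (succ zero)
type:
  forall (k : Vec Nat (succ (succ (succ zero)))), forall (x : Eq Nat (succ zero) (succ zero)), Nat
normal-order step count: 26
started in normal form: no
first contracted redex: a beta-redex


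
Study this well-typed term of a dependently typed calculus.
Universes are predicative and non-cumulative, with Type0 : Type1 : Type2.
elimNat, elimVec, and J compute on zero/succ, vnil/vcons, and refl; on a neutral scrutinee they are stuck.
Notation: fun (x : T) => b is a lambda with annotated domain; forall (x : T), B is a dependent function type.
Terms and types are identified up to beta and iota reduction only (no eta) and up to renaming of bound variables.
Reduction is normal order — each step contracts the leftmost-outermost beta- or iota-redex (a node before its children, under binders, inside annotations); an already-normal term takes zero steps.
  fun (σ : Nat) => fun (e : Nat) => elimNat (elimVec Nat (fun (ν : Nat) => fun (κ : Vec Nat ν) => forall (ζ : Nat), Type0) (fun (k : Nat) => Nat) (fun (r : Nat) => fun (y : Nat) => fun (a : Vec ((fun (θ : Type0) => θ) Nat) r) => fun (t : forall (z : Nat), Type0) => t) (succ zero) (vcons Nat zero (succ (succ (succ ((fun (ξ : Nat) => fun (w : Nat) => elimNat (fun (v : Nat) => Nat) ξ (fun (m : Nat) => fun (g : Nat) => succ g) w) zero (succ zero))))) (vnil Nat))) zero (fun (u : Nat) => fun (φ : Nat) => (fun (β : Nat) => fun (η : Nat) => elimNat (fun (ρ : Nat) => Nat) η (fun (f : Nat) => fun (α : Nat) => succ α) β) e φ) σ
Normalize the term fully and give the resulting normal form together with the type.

normal form:
  fun (σ : Nat) => fun (e : Nat) => elimNat (fun (ν : Nat) => Nat) zero (fun (κ : Nat) => fun (ζ : Nat) => elimNat (fun (k : Nat) => Nat) ζ (fun (r : Nat) => fun (y : Nat) => succ y) e) σ
the term's type:
  forall (σ : Nat), forall (e : Nat), Nat


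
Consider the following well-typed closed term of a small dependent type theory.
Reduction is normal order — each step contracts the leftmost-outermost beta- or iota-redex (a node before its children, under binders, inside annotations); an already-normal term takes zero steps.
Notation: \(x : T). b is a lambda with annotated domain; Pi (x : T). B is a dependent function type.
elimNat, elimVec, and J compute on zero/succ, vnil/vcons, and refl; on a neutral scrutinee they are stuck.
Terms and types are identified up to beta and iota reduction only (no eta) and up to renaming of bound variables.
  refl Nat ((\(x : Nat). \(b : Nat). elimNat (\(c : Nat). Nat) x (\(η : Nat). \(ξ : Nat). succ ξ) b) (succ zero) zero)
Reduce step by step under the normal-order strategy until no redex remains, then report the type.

normal-order reduction sequence:
  refl Nat ((\(x : Nat). \(b : Nat). elimNat (\(c : Nat). Nat) x (\(η : Nat). \(ξ : Nat). succ ξ) b) (succ zero) zero)
  ~> refl Nat ((\(x : Nat). elimNat (\(b : Nat). Nat) (succ zero) (\(c : Nat). \(η : Nat). succ η) x) zero)
  ~> refl Nat (elimNat (\(x : Nat). Nat) (succ zero) (\(b : Nat). \(c : Nat). succ c) zero)
  ~> refl Nat (succ zero)
the term's type:
  Eq Nat (succ zero) (succ zero)


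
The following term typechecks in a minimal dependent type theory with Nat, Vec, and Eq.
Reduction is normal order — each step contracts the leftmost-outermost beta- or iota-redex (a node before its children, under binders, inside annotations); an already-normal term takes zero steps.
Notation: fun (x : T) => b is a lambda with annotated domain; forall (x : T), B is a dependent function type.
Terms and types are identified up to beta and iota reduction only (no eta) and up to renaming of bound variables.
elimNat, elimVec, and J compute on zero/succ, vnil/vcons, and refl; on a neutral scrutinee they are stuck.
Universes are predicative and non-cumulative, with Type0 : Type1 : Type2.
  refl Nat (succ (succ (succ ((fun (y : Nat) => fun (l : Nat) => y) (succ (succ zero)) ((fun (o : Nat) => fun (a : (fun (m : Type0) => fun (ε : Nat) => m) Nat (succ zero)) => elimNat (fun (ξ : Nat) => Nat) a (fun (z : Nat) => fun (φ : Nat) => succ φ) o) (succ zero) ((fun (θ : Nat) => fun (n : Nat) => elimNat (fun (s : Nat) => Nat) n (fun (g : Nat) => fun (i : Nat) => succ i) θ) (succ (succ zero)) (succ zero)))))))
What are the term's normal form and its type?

reduced normal form:
  refl Nat (succ (succ (succ (succ (succ zero)))))
the term's type:
  Eq Nat (succ (succ (succ (succ (succ zero))))) (succ (succ (succ (succ (succ zero)))))
observation: contracting a beta-redex first, the term normalizes in 2 steps.


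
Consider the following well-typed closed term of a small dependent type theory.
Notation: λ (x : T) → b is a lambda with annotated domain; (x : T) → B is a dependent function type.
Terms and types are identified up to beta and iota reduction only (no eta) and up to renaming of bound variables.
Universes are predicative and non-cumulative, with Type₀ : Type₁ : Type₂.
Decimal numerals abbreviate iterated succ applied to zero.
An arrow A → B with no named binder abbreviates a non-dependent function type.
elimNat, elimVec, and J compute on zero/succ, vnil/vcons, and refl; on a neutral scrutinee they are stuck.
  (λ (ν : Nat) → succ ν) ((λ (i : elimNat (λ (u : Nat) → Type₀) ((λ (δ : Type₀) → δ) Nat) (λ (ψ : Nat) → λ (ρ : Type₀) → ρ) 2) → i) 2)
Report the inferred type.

the term's type:
  Nat


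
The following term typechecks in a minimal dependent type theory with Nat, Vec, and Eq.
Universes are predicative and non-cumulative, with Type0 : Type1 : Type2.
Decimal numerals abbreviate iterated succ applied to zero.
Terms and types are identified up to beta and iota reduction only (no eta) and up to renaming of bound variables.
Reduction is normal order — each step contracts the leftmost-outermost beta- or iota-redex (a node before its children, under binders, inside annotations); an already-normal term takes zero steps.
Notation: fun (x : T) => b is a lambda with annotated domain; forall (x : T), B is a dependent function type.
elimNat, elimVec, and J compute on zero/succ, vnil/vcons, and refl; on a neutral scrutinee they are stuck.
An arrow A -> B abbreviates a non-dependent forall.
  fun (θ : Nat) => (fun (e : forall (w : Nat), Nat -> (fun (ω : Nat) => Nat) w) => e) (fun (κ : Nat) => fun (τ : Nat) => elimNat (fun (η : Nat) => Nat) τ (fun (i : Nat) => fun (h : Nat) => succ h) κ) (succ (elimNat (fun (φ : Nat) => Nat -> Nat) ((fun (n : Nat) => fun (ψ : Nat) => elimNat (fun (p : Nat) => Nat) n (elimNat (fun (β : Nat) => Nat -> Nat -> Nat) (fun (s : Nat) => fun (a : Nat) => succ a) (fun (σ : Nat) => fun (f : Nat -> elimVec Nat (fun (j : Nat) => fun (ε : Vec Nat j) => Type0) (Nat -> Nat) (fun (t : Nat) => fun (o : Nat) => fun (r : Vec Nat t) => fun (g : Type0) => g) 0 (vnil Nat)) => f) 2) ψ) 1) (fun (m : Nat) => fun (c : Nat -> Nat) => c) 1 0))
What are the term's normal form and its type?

reduced normal form:
  fun (θ : Nat) => fun (e : Nat) => succ (succ e)
the term's type:
  Nat -> Nat -> Nat
observation: the leftmost-outermost redex is a beta-redex, and normalization takes 16 steps.


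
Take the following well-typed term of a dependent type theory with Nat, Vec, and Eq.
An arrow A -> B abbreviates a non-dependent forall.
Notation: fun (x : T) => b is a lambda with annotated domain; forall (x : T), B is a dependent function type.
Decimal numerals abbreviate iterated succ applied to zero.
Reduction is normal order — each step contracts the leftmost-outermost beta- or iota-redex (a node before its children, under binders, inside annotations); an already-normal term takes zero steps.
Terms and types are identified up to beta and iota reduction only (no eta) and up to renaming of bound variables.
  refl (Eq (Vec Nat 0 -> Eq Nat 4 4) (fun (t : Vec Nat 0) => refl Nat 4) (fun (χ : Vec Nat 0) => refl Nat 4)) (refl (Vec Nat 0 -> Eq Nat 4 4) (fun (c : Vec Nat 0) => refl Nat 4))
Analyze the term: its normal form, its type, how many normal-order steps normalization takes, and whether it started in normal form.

reduced normal form:
  refl (Eq (Vec Nat 0 -> Eq Nat 4 4) (fun (t : Vec Nat 0) => refl Nat 4) (fun (χ : Vec Nat 0) => refl Nat 4)) (refl (Vec Nat 0 -> Eq Nat 4 4) (fun (c : Vec Nat 0) => refl Nat 4))
inferred type:
  Eq (Eq (Vec Nat 0 -> Eq Nat 4 4) (fun (t : Vec Nat 0) => refl Nat 4) (fun (χ : Vec Nat 0) => refl Nat 4)) (refl (Vec Nat 0 -> Eq Nat 4 4) (fun (c : Vec Nat 0) => refl Nat 4)) (refl (Vec Nat 0 -> Eq Nat 4 4) (fun (n : Vec Nat 0) => refl Nat 4))
reduction steps (normal order): 0
term was already normal: yes


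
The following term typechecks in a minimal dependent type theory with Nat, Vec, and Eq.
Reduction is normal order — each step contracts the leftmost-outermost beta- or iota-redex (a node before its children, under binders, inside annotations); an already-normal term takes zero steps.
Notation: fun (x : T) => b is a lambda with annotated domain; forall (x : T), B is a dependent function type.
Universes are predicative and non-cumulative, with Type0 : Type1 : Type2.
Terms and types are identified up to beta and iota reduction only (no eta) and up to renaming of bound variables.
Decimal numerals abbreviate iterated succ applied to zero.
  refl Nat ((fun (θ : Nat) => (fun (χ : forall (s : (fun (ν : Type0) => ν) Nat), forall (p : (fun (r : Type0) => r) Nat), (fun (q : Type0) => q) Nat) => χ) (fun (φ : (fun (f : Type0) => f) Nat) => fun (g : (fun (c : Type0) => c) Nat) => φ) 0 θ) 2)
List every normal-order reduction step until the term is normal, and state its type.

normal-order reduction:
  refl Nat ((fun (θ : Nat) => (fun (χ : forall (s : (fun (ν : Type0) => ν) Nat), forall (p : (fun (r : Type0) => r) Nat), (fun (q : Type0) => q) Nat) => χ) (fun (φ : (fun (f : Type0) => f) Nat) => fun (g : (fun (c : Type0) => c) Nat) => φ) 0 θ) 2)
  ~> refl Nat ((fun (θ : forall (χ : (fun (s : Type0) => s) Nat), forall (ν : (fun (p : Type0) => p) Nat), (fun (r : Type0) => r) Nat) => θ) (fun (q : (fun (φ : Type0) => φ) Nat) => fun (f : (fun (g : Type0) => g) Nat) => q) 0 2)
  ~> refl Nat ((fun (θ : (fun (χ : Type0) => χ) Nat) => fun (s : (fun (ν : Type0) => ν) Nat) => θ) 0 2)
  ~> refl Nat ((fun (θ : (fun (χ : Type0) => χ) Nat) => 0) 2)
  ~> refl Nat 0
type:
  Eq Nat 0 0


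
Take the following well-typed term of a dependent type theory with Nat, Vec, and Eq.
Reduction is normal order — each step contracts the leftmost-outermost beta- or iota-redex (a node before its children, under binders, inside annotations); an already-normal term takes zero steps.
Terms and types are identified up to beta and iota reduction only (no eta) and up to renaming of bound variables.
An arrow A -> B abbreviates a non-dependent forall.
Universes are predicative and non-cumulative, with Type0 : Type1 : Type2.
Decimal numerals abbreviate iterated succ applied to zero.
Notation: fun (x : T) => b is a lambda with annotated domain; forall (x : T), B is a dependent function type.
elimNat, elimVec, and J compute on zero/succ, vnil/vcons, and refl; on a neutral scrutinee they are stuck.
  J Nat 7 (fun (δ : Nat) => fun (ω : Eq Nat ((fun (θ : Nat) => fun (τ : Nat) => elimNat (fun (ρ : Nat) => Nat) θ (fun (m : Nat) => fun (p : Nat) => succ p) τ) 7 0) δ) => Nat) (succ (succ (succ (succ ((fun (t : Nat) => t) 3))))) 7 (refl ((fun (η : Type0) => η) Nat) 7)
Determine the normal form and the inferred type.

resulting normal form:
  7
inferred type:
  Nat


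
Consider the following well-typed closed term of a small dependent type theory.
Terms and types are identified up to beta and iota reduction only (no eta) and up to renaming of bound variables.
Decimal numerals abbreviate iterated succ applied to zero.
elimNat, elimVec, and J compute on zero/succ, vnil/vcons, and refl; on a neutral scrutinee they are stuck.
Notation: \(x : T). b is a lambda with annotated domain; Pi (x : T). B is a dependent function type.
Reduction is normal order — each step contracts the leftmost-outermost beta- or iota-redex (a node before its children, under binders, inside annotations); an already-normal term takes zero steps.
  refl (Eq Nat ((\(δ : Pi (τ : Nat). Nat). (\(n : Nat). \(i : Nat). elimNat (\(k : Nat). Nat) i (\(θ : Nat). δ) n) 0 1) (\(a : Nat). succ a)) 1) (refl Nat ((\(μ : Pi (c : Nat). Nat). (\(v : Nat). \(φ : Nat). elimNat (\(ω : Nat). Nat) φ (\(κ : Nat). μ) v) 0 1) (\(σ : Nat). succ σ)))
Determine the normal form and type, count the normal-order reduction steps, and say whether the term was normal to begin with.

reduced normal form:
  refl (Eq Nat 1 1) (refl Nat 1)
inferred type:
  Eq (Eq Nat 1 1) (refl Nat 1) (refl Nat 1)
reduction steps (normal order): 8
term was already normal: no
first redex: a beta-redex


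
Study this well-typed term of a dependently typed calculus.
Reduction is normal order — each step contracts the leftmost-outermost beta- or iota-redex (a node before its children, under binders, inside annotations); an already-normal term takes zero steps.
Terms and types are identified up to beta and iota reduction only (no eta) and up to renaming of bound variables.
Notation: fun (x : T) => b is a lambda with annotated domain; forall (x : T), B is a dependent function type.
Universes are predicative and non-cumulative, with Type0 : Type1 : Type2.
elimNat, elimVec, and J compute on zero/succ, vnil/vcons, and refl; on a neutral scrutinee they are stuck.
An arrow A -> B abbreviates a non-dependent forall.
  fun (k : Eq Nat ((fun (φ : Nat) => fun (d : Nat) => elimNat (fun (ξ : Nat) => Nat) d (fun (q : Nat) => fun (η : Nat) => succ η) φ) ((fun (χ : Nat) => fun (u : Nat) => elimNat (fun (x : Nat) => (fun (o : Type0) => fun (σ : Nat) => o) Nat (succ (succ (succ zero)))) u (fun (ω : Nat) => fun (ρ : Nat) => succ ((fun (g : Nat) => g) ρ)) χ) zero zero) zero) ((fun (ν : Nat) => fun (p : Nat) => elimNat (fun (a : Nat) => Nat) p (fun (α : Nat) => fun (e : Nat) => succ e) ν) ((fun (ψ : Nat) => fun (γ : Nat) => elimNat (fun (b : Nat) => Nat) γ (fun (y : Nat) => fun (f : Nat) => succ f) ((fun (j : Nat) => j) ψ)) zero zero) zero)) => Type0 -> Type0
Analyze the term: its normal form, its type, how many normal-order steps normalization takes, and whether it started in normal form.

resulting normal form:
  fun (k : Eq Nat zero zero) => Type0 -> Type0
type:
  Eq Nat zero zero -> Type1
normal-order step count: 13
already normal: no
first redex: a beta-redex


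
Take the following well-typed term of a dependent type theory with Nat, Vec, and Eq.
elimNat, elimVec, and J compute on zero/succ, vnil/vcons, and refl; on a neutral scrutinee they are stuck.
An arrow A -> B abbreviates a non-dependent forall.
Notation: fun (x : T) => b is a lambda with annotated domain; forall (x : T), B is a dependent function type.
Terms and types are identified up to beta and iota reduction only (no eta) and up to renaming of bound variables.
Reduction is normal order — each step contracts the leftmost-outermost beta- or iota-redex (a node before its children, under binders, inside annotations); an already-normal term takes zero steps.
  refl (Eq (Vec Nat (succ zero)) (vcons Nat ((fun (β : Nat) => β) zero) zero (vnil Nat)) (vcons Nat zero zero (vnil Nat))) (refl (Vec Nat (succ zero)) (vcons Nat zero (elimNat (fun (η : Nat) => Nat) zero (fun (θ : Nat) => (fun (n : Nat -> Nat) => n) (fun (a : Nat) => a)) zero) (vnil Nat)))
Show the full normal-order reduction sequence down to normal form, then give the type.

normal-order reduction sequence:
  refl (Eq (Vec Nat (succ zero)) (vcons Nat ((fun (β : Nat) => β) zero) zero (vnil Nat)) (vcons Nat zero zero (vnil Nat))) (refl (Vec Nat (succ zero)) (vcons Nat zero (elimNat (fun (η : Nat) => Nat) zero (fun (θ : Nat) => (fun (n : Nat -> Nat) => n) (fun (a : Nat) => a)) zero) (vnil Nat)))
  ~> refl (Eq (Vec Nat (succ zero)) (vcons Nat zero zero (vnil Nat)) (vcons Nat zero zero (vnil Nat))) (refl (Vec Nat (succ zero)) (vcons Nat zero (elimNat (fun (β : Nat) => Nat) zero (fun (η : Nat) => (fun (θ : Nat -> Nat) => θ) (fun (n : Nat) => n)) zero) (vnil Nat)))
  ~> refl (Eq (Vec Nat (succ zero)) (vcons Nat zero zero (vnil Nat)) (vcons Nat zero zero (vnil Nat))) (refl (Vec Nat (succ zero)) (vcons Nat zero zero (vnil Nat)))
inferred type:
  Eq (Eq (Vec Nat (succ zero)) (vcons Nat zero zero (vnil Nat)) (vcons Nat zero zero (vnil Nat))) (refl (Vec Nat (succ zero)) (vcons Nat zero zero (vnil Nat))) (refl (Vec Nat (succ zero)) (vcons Nat zero zero (vnil Nat)))


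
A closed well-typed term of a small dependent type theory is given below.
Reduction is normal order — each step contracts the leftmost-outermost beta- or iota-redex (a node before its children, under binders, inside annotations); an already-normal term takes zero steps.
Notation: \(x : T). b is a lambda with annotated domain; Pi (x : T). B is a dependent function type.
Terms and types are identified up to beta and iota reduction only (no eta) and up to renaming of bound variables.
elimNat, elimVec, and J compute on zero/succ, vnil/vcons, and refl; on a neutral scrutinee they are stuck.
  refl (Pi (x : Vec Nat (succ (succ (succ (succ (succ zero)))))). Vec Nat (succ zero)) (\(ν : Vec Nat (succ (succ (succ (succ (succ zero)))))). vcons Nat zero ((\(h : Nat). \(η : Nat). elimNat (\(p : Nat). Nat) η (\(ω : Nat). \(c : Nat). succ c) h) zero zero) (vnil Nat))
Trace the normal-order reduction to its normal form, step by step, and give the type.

reduction (normal order):
  refl (Pi (x : Vec Nat (succ (succ (succ (succ (succ zero)))))). Vec Nat (succ zero)) (\(ν : Vec Nat (succ (succ (succ (succ (succ zero)))))). vcons Nat zero ((\(h : Nat). \(η : Nat). elimNat (\(p : Nat). Nat) η (\(ω : Nat). \(c : Nat). succ c) h) zero zero) (vnil Nat))
  ~> refl (Pi (x : Vec Nat (succ (succ (succ (succ (succ zero)))))). Vec Nat (succ zero)) (\(ν : Vec Nat (succ (succ (succ (succ (succ zero)))))). vcons Nat zero ((\(h : Nat). elimNat (\(η : Nat). Nat) h (\(p : Nat). \(ω : Nat). succ ω) zero) zero) (vnil Nat))
  ~> refl (Pi (x : Vec Nat (succ (succ (succ (succ (succ zero)))))). Vec Nat (succ zero)) (\(ν : Vec Nat (succ (succ (succ (succ (succ zero)))))). vcons Nat zero (elimNat (\(h : Nat). Nat) zero (\(η : Nat). \(p : Nat). succ p) zero) (vnil Nat))
  ~> refl (Pi (x : Vec Nat (succ (succ (succ (succ (succ zero)))))). Vec Nat (succ zero)) (\(ν : Vec Nat (succ (succ (succ (succ (succ zero)))))). vcons Nat zero zero (vnil Nat))
the term's type:
  Eq (Pi (x : Vec Nat (succ (succ (succ (succ (succ zero)))))). Vec Nat (succ zero)) (\(ν : Vec Nat (succ (succ (succ (succ (succ zero)))))). vcons Nat zero zero (vnil Nat)) (\(h : Vec Nat (succ (succ (succ (succ (succ zero)))))). vcons Nat zero zero (vnil Nat))


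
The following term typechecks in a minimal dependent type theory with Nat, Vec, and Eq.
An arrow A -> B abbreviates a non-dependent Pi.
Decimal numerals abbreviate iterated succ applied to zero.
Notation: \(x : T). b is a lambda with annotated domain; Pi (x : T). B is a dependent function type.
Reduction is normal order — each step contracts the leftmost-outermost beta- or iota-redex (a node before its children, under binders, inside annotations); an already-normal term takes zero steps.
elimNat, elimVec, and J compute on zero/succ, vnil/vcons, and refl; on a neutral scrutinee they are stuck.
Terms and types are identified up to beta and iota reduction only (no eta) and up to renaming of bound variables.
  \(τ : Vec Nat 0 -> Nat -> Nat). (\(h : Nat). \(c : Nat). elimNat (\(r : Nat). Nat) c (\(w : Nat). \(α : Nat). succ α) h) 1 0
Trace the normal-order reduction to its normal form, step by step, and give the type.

normal-order reduction:
  \(τ : Vec Nat 0 -> Nat -> Nat). (\(h : Nat). \(c : Nat). elimNat (\(r : Nat). Nat) c (\(w : Nat). \(α : Nat). succ α) h) 1 0
  ~> \(τ : Vec Nat 0 -> Nat -> Nat). (\(h : Nat). elimNat (\(c : Nat). Nat) h (\(r : Nat). \(w : Nat). succ w) 1) 0
  ~> \(τ : Vec Nat 0 -> Nat -> Nat). elimNat (\(h : Nat). Nat) 0 (\(c : Nat). \(r : Nat). succ r) 1
  ~> \(τ : Vec Nat 0 -> Nat -> Nat). (\(h : Nat). \(c : Nat). succ c) 0 (elimNat (\(r : Nat). Nat) 0 (\(w : Nat). \(α : Nat). succ α) 0)
  ~> \(τ : Vec Nat 0 -> Nat -> Nat). (\(h : Nat). succ h) (elimNat (\(c : Nat). Nat) 0 (\(r : Nat). \(w : Nat). succ w) 0)
  ~> \(τ : Vec Nat 0 -> Nat -> Nat). succ (elimNat (\(h : Nat). Nat) 0 (\(c : Nat). \(r : Nat). succ r) 0)
  ~> \(τ : Vec Nat 0 -> Nat -> Nat). 1
the term's type:
  (Vec Nat 0 -> Nat -> Nat) -> Nat


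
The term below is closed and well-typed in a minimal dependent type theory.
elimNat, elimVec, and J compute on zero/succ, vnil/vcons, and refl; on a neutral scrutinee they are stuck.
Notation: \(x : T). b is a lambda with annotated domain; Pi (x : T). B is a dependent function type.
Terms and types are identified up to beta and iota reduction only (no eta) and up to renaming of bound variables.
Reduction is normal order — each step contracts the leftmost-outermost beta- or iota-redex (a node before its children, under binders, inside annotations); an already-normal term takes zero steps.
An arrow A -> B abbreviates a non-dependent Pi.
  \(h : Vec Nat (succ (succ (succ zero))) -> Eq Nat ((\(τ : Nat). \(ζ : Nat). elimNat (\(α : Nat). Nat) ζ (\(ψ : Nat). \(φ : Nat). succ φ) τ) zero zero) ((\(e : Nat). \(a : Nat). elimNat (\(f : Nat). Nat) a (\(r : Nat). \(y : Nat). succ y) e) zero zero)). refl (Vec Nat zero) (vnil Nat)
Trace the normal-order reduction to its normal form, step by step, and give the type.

reduction (normal order):
  \(h : Vec Nat (succ (succ (succ zero))) -> Eq Nat ((\(τ : Nat). \(ζ : Nat). elimNat (\(α : Nat). Nat) ζ (\(ψ : Nat). \(φ : Nat). succ φ) τ) zero zero) ((\(e : Nat). \(a : Nat). elimNat (\(f : Nat). Nat) a (\(r : Nat). \(y : Nat). succ y) e) zero zero)). refl (Vec Nat zero) (vnil Nat)
  ~> \(h : Vec Nat (succ (succ (succ zero))) -> Eq Nat ((\(τ : Nat). elimNat (\(ζ : Nat). Nat) τ (\(α : Nat). \(ψ : Nat). succ ψ) zero) zero) ((\(φ : Nat). \(e : Nat). elimNat (\(a : Nat). Nat) e (\(f : Nat). \(r : Nat). succ r) φ) zero zero)). refl (Vec Nat zero) (vnil Nat)
  ~> \(h : Vec Nat (succ (succ (succ zero))) -> Eq Nat (elimNat (\(τ : Nat). Nat) zero (\(ζ : Nat). \(α : Nat). succ α) zero) ((\(ψ : Nat). \(φ : Nat). elimNat (\(e : Nat). Nat) φ (\(a : Nat). \(f : Nat). succ f) ψ) zero zero)). refl (Vec Nat zero) (vnil Nat)
  ~> \(h : Vec Nat (succ (succ (succ zero))) -> Eq Nat zero ((\(τ : Nat). \(ζ : Nat). elimNat (\(α : Nat). Nat) ζ (\(ψ : Nat). \(φ : Nat). succ φ) τ) zero zero)). refl (Vec Nat zero) (vnil Nat)
  ~> \(h : Vec Nat (succ (succ (succ zero))) -> Eq Nat zero ((\(τ : Nat). elimNat (\(ζ : Nat). Nat) τ (\(α : Nat). \(ψ : Nat). succ ψ) zero) zero)). refl (Vec Nat zero) (vnil Nat)
  ~> \(h : Vec Nat (succ (succ (succ zero))) -> Eq Nat zero (elimNat (\(τ : Nat). Nat) zero (\(ζ : Nat). \(α : Nat). succ α) zero)). refl (Vec Nat zero) (vnil Nat)
  ~> \(h : Vec Nat (succ (succ (succ zero))) -> Eq Nat zero zero). refl (Vec Nat zero) (vnil Nat)
inferred type:
  (Vec Nat (succ (succ (succ zero))) -> Eq Nat zero zero) -> Eq (Vec Nat zero) (vnil Nat) (vnil Nat)
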